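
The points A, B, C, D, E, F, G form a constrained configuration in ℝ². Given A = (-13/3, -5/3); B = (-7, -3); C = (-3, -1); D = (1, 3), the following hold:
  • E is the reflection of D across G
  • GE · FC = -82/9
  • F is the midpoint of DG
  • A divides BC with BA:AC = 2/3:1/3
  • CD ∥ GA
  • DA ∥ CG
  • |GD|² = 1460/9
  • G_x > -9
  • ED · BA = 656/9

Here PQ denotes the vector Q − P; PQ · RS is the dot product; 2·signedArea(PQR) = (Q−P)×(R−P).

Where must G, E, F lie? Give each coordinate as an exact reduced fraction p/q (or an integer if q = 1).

1. G_x = -25/3  [CD ∥ GA ∩ DA ∥ CG]
2. G_y = -17/3  [CD ∥ GA ∩ DA ∥ CG]
   → G = (-25/3, -17/3)
3. E_x = -53/3  [E is the reflection of D across G]
4. E_y = -43/3  [E is the reflection of D across G]
   → E = (-53/3, -43/3)
5. F_x = -11/3  [F is the midpoint of DG]
6. F_y = -4/3  [F is the midpoint of DG]
   → F = (-11/3, -4/3)

E = (-53/3, -43/3)
F = (-11/3, -4/3)
G = (-25/3, -17/3)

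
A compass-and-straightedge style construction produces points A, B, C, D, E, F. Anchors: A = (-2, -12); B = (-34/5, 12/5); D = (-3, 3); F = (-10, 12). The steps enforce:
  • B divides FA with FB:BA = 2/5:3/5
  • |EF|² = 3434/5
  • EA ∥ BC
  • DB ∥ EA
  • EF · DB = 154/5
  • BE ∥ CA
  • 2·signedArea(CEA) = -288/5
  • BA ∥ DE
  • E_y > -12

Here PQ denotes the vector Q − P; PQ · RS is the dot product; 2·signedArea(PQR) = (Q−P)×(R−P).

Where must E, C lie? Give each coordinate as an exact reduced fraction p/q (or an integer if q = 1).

1. E_x = 9/5  [DB ∥ EA ∩ BA ∥ DE]
2. E_y = -57/5  [DB ∥ EA ∩ BA ∥ DE]
   → E = (9/5, -57/5)
3. C_x = -53/5  [BE ∥ CA ∩ EA ∥ BC]
4. C_y = 9/5  [BE ∥ CA ∩ EA ∥ BC]
   → C = (-53/5, 9/5)

C = (-53/5, 9/5)
E = (9/5, -57/5)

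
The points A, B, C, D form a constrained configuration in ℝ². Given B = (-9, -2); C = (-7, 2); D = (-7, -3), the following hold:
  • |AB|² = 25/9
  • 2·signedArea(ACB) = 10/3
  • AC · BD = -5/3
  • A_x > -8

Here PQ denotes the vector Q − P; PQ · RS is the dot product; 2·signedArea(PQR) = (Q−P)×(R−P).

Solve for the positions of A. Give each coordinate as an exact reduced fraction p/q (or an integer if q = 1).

1. A_x = -23/3  [line 4·x + -2·y + 86/3 = 0 ∩ |AB|² = 25/9]
2. A_y = -1  [line 4·x + -2·y + 86/3 = 0 ∩ |AB|² = 25/9]
   → A = (-23/3, -1)

A = (-23/3, -1)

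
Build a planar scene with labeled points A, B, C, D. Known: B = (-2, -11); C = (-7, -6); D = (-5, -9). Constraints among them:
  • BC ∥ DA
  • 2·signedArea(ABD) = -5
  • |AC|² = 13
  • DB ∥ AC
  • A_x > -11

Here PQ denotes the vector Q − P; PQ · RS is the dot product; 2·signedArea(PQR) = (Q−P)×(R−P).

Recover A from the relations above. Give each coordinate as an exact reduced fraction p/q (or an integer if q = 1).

A = (-10, -4)

1. A_x = -10  [DB ∥ AC ∩ BC ∥ DA]
2. A_y = -4  [DB ∥ AC ∩ BC ∥ DA]
   → A = (-10, -4)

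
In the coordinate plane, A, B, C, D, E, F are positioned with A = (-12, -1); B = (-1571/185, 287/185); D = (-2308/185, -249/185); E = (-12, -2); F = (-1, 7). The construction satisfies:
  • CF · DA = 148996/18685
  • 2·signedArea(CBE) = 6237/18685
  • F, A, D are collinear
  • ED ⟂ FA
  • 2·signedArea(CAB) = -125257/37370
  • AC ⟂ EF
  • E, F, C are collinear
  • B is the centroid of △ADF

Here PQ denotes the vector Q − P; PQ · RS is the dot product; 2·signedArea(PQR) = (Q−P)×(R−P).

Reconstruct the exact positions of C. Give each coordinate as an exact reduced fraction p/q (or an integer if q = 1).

C = (-2325/202, -323/202)

1. C_x = -2325/202  [E, F, C are collinear ∩ AC ⟂ EF]
2. C_y = -323/202  [E, F, C are collinear ∩ AC ⟂ EF]
   → C = (-2325/202, -323/202)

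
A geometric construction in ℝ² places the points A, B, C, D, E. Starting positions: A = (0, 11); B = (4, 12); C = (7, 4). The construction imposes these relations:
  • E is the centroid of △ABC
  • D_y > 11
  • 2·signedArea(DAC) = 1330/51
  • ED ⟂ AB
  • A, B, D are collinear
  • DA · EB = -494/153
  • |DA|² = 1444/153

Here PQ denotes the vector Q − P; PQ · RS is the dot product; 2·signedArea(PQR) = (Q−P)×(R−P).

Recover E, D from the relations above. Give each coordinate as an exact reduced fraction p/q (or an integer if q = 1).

D = (152/51, 599/51)
E = (11/3, 9)

1. E_x = 11/3  [E is the centroid of △ABC]
2. E_y = 9  [E is the centroid of △ABC]
   → E = (11/3, 9)
3. D_x = 152/51  [A, B, D are collinear ∩ ED ⟂ AB]
4. D_y = 599/51  [A, B, D are collinear ∩ ED ⟂ AB]
   → D = (152/51, 599/51)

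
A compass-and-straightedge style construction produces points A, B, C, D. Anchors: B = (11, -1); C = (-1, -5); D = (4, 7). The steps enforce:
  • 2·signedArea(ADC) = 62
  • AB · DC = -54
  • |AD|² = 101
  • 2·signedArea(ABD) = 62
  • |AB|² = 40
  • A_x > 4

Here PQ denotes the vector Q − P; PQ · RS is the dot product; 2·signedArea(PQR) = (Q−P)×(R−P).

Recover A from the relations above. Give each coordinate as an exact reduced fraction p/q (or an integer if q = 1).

A = (5, -3)

1. A_x = 5  [2·signedArea(ABD) = 62 ∩ 2·signedArea(ADC) = 62]
2. A_y = -3  [2·signedArea(ABD) = 62 ∩ 2·signedArea(ADC) = 62]
   → A = (5, -3)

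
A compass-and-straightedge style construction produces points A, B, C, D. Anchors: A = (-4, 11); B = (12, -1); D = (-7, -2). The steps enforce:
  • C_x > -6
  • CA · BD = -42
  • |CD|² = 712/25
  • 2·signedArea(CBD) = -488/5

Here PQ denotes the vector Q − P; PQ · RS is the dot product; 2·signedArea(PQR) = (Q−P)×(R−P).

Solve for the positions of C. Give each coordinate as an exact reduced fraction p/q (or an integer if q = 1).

C = (-29/5, 16/5)

1. C_x = -29/5  [CA · BD = -42 ∩ 2·signedArea(CBD) = -488/5]
2. C_y = 16/5  [CA · BD = -42 ∩ 2·signedArea(CBD) = -488/5]
   → C = (-29/5, 16/5)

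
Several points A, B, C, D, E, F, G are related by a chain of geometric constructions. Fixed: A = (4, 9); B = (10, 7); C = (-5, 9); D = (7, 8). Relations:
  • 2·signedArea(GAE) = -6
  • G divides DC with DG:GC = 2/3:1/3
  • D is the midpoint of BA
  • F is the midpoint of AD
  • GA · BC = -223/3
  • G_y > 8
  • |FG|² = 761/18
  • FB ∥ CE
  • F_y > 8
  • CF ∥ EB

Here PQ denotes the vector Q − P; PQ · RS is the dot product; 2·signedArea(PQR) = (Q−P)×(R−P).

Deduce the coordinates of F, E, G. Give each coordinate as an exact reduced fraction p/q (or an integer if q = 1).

E = (-1/2, 15/2)
F = (11/2, 17/2)
G = (-1, 26/3)

1. F_x = 11/2  [F is the midpoint of AD]
2. F_y = 17/2  [F is the midpoint of AD]
   → F = (11/2, 17/2)
3. E_x = -1/2  [CF ∥ EB ∩ FB ∥ CE]
4. E_y = 15/2  [CF ∥ EB ∩ FB ∥ CE]
   → E = (-1/2, 15/2)
5. G_x = -1  [G divides DC with DG:GC = 2/3:1/3]
6. G_y = 26/3  [G divides DC with DG:GC = 2/3:1/3]
   → G = (-1, 26/3)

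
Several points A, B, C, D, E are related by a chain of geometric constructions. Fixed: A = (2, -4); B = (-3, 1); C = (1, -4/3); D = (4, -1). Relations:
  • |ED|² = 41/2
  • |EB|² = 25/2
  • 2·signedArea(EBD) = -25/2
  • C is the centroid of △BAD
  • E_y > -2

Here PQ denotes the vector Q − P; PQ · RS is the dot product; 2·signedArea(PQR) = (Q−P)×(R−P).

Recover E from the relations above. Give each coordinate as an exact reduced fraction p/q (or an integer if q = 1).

1. E_x = -1/2  [line 2·x + 7·y + 23/2 = 0 ∩ |ED|² = 41/2]
2. E_y = -3/2  [line 2·x + 7·y + 23/2 = 0 ∩ |ED|² = 41/2]
   → E = (-1/2, -3/2)

E = (-1/2, -3/2)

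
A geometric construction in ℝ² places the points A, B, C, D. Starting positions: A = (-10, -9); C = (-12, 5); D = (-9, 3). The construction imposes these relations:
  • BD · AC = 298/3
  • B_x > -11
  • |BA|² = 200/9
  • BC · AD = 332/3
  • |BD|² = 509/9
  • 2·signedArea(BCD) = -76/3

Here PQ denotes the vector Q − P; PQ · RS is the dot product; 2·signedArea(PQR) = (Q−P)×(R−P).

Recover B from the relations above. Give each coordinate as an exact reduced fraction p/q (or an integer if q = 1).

1. B_x = -32/3  [2·signedArea(BCD) = -76/3 ∩ BD · AC = 298/3]
2. B_y = -13/3  [2·signedArea(BCD) = -76/3 ∩ BD · AC = 298/3]
   → B = (-32/3, -13/3)

B = (-32/3, -13/3)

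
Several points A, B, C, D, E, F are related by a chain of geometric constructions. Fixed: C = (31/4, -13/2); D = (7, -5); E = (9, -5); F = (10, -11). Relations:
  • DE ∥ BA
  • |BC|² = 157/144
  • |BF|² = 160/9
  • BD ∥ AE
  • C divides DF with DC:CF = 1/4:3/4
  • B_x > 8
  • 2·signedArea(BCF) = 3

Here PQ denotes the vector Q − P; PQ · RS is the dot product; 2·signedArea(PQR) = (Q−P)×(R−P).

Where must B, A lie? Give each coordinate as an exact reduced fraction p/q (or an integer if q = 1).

1. B_x = 26/3  [line 9/2·x + 9/4·y + -93/4 = 0 ∩ |BC|² = 157/144]
2. B_y = -7  [line 9/2·x + 9/4·y + -93/4 = 0 ∩ |BC|² = 157/144]
   → B = (26/3, -7)
3. A_x = 32/3  [BD ∥ AE ∩ DE ∥ BA]
4. A_y = -7  [BD ∥ AE ∩ DE ∥ BA]
   → A = (32/3, -7)

A = (32/3, -7)
B = (26/3, -7)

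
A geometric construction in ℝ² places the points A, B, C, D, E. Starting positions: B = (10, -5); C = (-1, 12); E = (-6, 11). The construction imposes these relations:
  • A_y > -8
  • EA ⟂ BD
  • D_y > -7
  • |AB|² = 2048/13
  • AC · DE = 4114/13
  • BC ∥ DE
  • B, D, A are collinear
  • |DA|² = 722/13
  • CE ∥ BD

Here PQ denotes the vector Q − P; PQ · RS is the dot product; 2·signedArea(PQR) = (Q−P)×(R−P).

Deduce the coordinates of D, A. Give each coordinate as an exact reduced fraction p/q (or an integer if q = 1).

A = (-30/13, -97/13)
D = (5, -6)

1. D_x = 5  [BC ∥ DE ∩ CE ∥ BD]
2. D_y = -6  [BC ∥ DE ∩ CE ∥ BD]
   → D = (5, -6)
3. A_x = -30/13  [B, D, A are collinear ∩ EA ⟂ BD]
4. A_y = -97/13  [B, D, A are collinear ∩ EA ⟂ BD]
   → A = (-30/13, -97/13)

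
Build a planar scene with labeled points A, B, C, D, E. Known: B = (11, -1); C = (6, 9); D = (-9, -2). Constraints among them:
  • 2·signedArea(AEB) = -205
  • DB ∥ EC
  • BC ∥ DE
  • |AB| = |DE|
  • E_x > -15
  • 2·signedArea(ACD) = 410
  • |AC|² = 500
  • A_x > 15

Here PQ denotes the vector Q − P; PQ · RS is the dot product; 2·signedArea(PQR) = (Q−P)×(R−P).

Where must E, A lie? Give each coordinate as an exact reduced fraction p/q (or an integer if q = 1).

A = (16, -11)
E = (-14, 8)

1. E_x = -14  [DB ∥ EC ∩ BC ∥ DE]
2. E_y = 8  [DB ∥ EC ∩ BC ∥ DE]
   → E = (-14, 8)
3. A_x = 16  [2·signedArea(AEB) = -205 ∩ 2·signedArea(ACD) = 410]
4. A_y = -11  [2·signedArea(AEB) = -205 ∩ 2·signedArea(ACD) = 410]
   → A = (16, -11)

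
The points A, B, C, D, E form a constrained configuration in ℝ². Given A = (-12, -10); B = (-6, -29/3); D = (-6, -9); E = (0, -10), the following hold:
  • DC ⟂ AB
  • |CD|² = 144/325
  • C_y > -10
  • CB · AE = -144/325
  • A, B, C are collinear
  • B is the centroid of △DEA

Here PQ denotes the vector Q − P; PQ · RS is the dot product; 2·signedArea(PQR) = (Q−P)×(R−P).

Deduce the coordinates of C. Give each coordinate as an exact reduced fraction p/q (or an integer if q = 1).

1. C_x = -1938/325  [A, B, C are collinear ∩ DC ⟂ AB]
2. C_y = -3141/325  [A, B, C are collinear ∩ DC ⟂ AB]
   → C = (-1938/325, -3141/325)

C = (-1938/325, -3141/325)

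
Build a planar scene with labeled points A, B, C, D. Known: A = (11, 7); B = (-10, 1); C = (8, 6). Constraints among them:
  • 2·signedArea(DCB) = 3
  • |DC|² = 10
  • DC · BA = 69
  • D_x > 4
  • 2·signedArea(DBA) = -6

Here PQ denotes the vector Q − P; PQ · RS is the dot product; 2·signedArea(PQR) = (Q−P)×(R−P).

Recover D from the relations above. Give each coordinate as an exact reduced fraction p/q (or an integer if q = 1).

1. D_x = 5  [2·signedArea(DCB) = 3 ∩ 2·signedArea(DBA) = -6]
2. D_y = 5  [2·signedArea(DCB) = 3 ∩ 2·signedArea(DBA) = -6]
   → D = (5, 5)

D = (5, 5)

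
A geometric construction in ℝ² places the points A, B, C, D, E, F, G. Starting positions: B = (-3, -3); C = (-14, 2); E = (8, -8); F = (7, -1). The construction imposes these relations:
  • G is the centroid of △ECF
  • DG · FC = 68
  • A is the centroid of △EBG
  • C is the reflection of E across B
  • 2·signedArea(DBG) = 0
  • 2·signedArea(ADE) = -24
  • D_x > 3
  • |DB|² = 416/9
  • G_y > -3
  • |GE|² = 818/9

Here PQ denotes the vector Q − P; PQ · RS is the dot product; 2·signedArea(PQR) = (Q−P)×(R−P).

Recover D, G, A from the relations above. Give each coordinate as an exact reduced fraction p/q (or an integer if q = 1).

A = (16/9, -40/9)
D = (11/3, -5/3)
G = (1/3, -7/3)

1. G_x = 1/3  [G is the centroid of △ECF]
2. G_y = -7/3  [G is the centroid of △ECF]
   → G = (1/3, -7/3)
3. A_x = 16/9  [A is the centroid of △EBG]
4. A_y = -40/9  [A is the centroid of △EBG]
   → A = (16/9, -40/9)
5. D_x = 11/3  [2·signedArea(DBG) = 0 ∩ 2·signedArea(ADE) = -24]
6. D_y = -5/3  [2·signedArea(DBG) = 0 ∩ 2·signedArea(ADE) = -24]
   → D = (11/3, -5/3)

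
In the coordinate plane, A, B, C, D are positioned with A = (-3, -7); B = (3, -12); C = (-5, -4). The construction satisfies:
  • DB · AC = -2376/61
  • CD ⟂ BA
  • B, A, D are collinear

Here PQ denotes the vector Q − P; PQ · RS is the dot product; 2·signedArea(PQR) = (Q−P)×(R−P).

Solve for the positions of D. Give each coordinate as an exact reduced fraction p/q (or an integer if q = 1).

1. D_x = -345/61  [B, A, D are collinear ∩ CD ⟂ BA]
2. D_y = -292/61  [B, A, D are collinear ∩ CD ⟂ BA]
   → D = (-345/61, -292/61)

D = (-345/61, -292/61)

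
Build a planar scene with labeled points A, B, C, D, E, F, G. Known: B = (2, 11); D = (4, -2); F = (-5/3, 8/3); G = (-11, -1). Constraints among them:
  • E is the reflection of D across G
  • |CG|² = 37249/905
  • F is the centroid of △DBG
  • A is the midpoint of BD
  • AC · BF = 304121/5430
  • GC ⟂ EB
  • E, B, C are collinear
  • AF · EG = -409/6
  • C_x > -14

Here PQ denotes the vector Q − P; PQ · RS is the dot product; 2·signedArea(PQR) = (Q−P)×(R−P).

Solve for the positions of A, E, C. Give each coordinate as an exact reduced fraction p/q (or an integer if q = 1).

A = (3, 9/2)
C = (-12078/905, 4499/905)
E = (-26, 0)

1. A_x = 3  [A is the midpoint of BD]
2. A_y = 9/2  [A is the midpoint of BD]
   → A = (3, 9/2)
3. E_x = -26  [E is the reflection of D across G]
4. E_y = 0  [E is the reflection of D across G]
   → E = (-26, 0)
5. C_x = -12078/905  [E, B, C are collinear ∩ GC ⟂ EB]
6. C_y = 4499/905  [E, B, C are collinear ∩ GC ⟂ EB]
   → C = (-12078/905, 4499/905)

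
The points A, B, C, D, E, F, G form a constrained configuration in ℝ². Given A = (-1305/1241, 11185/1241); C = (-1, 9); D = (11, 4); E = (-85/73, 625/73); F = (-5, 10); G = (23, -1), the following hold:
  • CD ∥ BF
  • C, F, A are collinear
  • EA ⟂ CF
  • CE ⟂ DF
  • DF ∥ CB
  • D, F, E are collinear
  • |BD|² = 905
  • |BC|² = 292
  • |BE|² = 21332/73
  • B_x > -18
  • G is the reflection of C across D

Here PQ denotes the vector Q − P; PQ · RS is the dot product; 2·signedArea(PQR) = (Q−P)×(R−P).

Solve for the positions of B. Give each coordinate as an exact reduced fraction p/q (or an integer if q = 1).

B = (-17, 15)

1. B_x = -17  [CD ∥ BF ∩ DF ∥ CB]
2. B_y = 15  [CD ∥ BF ∩ DF ∥ CB]
   → B = (-17, 15)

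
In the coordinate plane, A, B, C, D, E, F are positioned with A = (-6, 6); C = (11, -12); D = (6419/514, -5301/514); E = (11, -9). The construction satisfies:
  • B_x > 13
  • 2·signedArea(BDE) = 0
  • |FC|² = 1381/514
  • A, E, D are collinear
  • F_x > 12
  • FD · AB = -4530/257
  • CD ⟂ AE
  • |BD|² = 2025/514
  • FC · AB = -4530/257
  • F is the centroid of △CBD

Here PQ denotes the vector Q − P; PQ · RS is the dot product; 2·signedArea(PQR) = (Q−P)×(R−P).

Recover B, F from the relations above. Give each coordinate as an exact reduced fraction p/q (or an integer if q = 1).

B = (3592/257, -2988/257)
F = (6419/514, -5815/514)

1. B_x = 3592/257  [line -675/514·x + -765/514·y + 270/257 = 0 ∩ |BD|² = 2025/514]
2. B_y = -2988/257  [line -675/514·x + -765/514·y + 270/257 = 0 ∩ |BD|² = 2025/514]
   → B = (3592/257, -2988/257)
3. F_x = 6419/514  [F is the centroid of △CBD]
4. F_y = -5815/514  [F is the centroid of △CBD]
   → F = (6419/514, -5815/514)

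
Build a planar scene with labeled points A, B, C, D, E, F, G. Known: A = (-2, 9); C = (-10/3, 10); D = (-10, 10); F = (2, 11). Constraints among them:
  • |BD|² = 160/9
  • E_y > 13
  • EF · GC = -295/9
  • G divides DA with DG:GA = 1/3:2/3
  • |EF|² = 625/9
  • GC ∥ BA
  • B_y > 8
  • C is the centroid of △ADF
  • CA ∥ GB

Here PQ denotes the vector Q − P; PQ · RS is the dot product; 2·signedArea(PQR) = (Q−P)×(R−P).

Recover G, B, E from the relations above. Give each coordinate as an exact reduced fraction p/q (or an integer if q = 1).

B = (-6, 26/3)
E = (10, 40/3)
G = (-22/3, 29/3)

1. G_x = -22/3  [G divides DA with DG:GA = 1/3:2/3]
2. G_y = 29/3  [G divides DA with DG:GA = 1/3:2/3]
   → G = (-22/3, 29/3)
3. B_x = -6  [GC ∥ BA ∩ CA ∥ GB]
4. B_y = 26/3  [GC ∥ BA ∩ CA ∥ GB]
   → B = (-6, 26/3)
5. E_x = 10  [line -4·x + -1/3·y + 400/9 = 0 ∩ |EF|² = 625/9]
6. E_y = 40/3  [line -4·x + -1/3·y + 400/9 = 0 ∩ |EF|² = 625/9]
   → E = (10, 40/3)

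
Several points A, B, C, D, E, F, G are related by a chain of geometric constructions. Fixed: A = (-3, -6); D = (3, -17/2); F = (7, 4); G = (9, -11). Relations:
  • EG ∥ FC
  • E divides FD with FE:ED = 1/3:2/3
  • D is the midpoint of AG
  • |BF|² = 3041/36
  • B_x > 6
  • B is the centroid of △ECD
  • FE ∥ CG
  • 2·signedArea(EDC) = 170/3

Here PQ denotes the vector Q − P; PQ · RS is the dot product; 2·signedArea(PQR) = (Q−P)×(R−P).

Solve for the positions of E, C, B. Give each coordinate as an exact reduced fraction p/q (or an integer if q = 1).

1. E_x = 17/3  [E divides FD with FE:ED = 1/3:2/3]
2. E_y = -1/6  [E divides FD with FE:ED = 1/3:2/3]
   → E = (17/3, -1/6)
3. C_x = 31/3  [FE ∥ CG ∩ EG ∥ FC]
4. C_y = -41/6  [FE ∥ CG ∩ EG ∥ FC]
   → C = (31/3, -41/6)
5. B_x = 19/3  [B is the centroid of △ECD]
6. B_y = -31/6  [B is the centroid of △ECD]
   → B = (19/3, -31/6)

B = (19/3, -31/6)
C = (31/3, -41/6)
E = (17/3, -1/6)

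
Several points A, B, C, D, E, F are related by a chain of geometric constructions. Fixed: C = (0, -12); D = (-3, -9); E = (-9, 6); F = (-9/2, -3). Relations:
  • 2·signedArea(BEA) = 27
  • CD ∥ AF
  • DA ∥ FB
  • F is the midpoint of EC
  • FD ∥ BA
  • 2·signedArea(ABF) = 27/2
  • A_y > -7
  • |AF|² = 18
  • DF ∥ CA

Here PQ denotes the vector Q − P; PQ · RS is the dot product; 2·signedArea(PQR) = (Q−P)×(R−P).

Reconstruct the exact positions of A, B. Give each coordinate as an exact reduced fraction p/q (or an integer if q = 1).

1. A_x = -3/2  [CD ∥ AF ∩ DF ∥ CA]
2. A_y = -6  [CD ∥ AF ∩ DF ∥ CA]
   → A = (-3/2, -6)
3. B_x = -3  [FD ∥ BA ∩ DA ∥ FB]
4. B_y = 0  [FD ∥ BA ∩ DA ∥ FB]
   → B = (-3, 0)

A = (-3/2, -6)
B = (-3, 0)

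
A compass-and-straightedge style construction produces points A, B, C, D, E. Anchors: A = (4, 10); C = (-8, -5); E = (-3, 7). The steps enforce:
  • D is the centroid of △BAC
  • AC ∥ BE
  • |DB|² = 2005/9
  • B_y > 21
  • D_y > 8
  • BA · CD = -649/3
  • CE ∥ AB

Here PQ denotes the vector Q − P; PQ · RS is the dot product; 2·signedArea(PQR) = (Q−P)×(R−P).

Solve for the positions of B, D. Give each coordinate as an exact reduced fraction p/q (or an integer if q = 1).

1. B_x = 9  [AC ∥ BE ∩ CE ∥ AB]
2. B_y = 22  [AC ∥ BE ∩ CE ∥ AB]
   → B = (9, 22)
3. D_x = 5/3  [D is the centroid of △BAC]
4. D_y = 9  [D is the centroid of △BAC]
   → D = (5/3, 9)

B = (9, 22)
D = (5/3, 9)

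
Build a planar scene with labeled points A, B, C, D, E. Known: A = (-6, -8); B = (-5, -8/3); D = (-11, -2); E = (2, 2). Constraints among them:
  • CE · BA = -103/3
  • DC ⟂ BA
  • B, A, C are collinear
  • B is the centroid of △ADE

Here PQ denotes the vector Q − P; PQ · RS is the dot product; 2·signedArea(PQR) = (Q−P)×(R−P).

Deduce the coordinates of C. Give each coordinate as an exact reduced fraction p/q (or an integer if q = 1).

1. C_x = -1347/265  [B, A, C are collinear ∩ DC ⟂ BA]
2. C_y = -824/265  [B, A, C are collinear ∩ DC ⟂ BA]
   → C = (-1347/265, -824/265)

C = (-1347/265, -824/265)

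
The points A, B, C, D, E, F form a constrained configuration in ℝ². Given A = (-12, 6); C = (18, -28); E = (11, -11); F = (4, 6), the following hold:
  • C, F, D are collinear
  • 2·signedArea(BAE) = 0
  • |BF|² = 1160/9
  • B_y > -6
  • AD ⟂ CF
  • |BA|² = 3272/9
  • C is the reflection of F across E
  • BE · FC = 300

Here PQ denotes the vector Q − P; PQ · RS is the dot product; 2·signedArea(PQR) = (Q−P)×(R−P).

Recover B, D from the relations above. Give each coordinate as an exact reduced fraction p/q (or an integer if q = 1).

B = (10/3, -16/3)
D = (284/169, 1966/169)

1. B_x = 10/3  [2·signedArea(BAE) = 0 ∩ BE · FC = 300]
2. B_y = -16/3  [2·signedArea(BAE) = 0 ∩ BE · FC = 300]
   → B = (10/3, -16/3)
3. D_x = 284/169  [C, F, D are collinear ∩ AD ⟂ CF]
4. D_y = 1966/169  [C, F, D are collinear ∩ AD ⟂ CF]
   → D = (284/169, 1966/169)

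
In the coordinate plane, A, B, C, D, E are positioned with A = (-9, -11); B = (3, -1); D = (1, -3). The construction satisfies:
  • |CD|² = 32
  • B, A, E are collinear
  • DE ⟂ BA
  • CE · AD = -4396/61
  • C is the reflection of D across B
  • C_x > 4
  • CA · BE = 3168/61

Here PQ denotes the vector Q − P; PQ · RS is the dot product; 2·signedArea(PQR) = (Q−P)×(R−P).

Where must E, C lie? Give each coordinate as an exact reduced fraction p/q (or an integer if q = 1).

C = (5, 1)
E = (51/61, -171/61)

1. E_x = 51/61  [B, A, E are collinear ∩ DE ⟂ BA]
2. E_y = -171/61  [B, A, E are collinear ∩ DE ⟂ BA]
   → E = (51/61, -171/61)
3. C_x = 5  [C is the reflection of D across B]
4. C_y = 1  [C is the reflection of D across B]
   → C = (5, 1)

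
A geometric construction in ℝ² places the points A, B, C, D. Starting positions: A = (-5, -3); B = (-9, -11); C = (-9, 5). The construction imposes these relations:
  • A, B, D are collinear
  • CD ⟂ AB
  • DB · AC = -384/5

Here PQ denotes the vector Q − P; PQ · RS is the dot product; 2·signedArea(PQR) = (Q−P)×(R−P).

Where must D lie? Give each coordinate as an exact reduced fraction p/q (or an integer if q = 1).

D = (-13/5, 9/5)

1. D_x = -13/5  [A, B, D are collinear ∩ CD ⟂ AB]
2. D_y = 9/5  [A, B, D are collinear ∩ CD ⟂ AB]
   → D = (-13/5, 9/5)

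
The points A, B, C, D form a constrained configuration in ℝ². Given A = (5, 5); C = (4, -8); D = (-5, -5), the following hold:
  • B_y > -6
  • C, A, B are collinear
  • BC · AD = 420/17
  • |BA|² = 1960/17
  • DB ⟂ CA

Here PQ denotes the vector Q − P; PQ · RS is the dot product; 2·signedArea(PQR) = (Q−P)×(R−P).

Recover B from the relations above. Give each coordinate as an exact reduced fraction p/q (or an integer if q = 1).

1. B_x = 71/17  [C, A, B are collinear ∩ DB ⟂ CA]
2. B_y = -97/17  [C, A, B are collinear ∩ DB ⟂ CA]
   → B = (71/17, -97/17)

B = (71/17, -97/17)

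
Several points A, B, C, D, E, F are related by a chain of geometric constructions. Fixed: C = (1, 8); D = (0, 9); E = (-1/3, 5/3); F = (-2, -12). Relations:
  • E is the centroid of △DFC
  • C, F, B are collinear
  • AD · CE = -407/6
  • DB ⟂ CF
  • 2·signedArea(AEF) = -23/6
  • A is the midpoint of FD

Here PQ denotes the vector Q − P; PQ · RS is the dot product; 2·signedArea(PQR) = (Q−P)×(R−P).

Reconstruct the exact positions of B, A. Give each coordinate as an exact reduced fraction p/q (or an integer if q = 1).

1. B_x = 460/409  [C, F, B are collinear ∩ DB ⟂ CF]
2. B_y = 3612/409  [C, F, B are collinear ∩ DB ⟂ CF]
   → B = (460/409, 3612/409)
3. A_x = -1  [A is the midpoint of FD]
4. A_y = -3/2  [A is the midpoint of FD]
   → A = (-1, -3/2)

A = (-1, -3/2)
B = (460/409, 3612/409)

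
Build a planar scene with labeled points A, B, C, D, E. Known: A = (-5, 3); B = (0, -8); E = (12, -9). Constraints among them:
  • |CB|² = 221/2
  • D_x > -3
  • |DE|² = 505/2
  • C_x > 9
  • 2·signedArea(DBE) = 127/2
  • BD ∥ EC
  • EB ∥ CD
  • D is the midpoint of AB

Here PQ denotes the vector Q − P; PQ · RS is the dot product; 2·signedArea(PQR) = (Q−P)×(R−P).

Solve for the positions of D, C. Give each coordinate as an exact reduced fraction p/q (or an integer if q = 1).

1. D_x = -5/2  [D is the midpoint of AB]
2. D_y = -5/2  [D is the midpoint of AB]
   → D = (-5/2, -5/2)
3. C_x = 19/2  [EB ∥ CD ∩ BD ∥ EC]
4. C_y = -7/2  [EB ∥ CD ∩ BD ∥ EC]
   → C = (19/2, -7/2)

C = (19/2, -7/2)
D = (-5/2, -5/2)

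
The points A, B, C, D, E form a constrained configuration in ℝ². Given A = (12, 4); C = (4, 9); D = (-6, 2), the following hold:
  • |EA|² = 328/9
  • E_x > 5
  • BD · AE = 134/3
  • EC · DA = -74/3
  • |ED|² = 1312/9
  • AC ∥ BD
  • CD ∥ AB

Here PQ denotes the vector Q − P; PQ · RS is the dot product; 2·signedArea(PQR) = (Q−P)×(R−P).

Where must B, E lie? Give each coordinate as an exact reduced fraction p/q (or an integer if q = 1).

1. B_x = 2  [AC ∥ BD ∩ CD ∥ AB]
2. B_y = -3  [AC ∥ BD ∩ CD ∥ AB]
   → B = (2, -3)
3. E_x = 6  [EC · DA = -74/3 ∩ BD · AE = 134/3]
4. E_y = 10/3  [EC · DA = -74/3 ∩ BD · AE = 134/3]
   → E = (6, 10/3)

B = (2, -3)
E = (6, 10/3)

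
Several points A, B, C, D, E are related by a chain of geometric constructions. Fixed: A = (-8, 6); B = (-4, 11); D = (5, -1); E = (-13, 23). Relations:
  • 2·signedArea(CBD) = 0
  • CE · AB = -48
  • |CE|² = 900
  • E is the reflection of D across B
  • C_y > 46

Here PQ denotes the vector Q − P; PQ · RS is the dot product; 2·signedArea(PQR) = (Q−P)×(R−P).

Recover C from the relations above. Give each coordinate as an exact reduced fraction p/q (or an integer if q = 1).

C = (-31, 47)

1. C_x = -31  [2·signedArea(CBD) = 0 ∩ CE · AB = -48]
2. C_y = 47  [2·signedArea(CBD) = 0 ∩ CE · AB = -48]
   → C = (-31, 47)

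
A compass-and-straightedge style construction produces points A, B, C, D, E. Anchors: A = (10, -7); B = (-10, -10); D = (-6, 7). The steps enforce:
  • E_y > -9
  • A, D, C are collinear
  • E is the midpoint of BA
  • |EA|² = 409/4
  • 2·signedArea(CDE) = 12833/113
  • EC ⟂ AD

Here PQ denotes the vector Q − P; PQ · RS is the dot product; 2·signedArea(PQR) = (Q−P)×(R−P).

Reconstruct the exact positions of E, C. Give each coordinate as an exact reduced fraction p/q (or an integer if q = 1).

C = (574/113, -609/226)
E = (0, -17/2)

1. E_x = 0  [E is the midpoint of BA]
2. E_y = -17/2  [E is the midpoint of BA]
   → E = (0, -17/2)
3. C_x = 574/113  [A, D, C are collinear ∩ EC ⟂ AD]
4. C_y = -609/226  [A, D, C are collinear ∩ EC ⟂ AD]
   → C = (574/113, -609/226)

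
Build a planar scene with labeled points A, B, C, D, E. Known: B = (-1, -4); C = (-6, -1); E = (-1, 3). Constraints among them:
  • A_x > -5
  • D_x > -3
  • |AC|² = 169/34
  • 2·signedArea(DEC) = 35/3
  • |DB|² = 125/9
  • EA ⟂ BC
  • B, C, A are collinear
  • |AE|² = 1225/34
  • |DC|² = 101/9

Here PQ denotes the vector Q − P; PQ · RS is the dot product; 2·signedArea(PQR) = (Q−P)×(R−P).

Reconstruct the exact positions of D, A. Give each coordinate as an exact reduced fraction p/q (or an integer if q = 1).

A = (-139/34, -73/34)
D = (-8/3, -2/3)

1. D_x = -8/3  [line 4·x + -5·y + 22/3 = 0 ∩ |DB|² = 125/9]
2. D_y = -2/3  [line 4·x + -5·y + 22/3 = 0 ∩ |DB|² = 125/9]
   → D = (-8/3, -2/3)
3. A_x = -139/34  [B, C, A are collinear ∩ EA ⟂ BC]
4. A_y = -73/34  [B, C, A are collinear ∩ EA ⟂ BC]
   → A = (-139/34, -73/34)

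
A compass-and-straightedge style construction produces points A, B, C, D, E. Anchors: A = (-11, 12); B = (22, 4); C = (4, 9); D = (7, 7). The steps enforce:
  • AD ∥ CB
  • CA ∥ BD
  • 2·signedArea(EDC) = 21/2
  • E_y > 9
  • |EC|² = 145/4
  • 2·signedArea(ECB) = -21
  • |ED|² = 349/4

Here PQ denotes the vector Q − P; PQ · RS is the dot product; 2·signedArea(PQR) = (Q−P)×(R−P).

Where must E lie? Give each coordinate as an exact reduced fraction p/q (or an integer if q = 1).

1. E_x = -2  [2·signedArea(ECB) = -21 ∩ 2·signedArea(EDC) = 21/2]
2. E_y = 19/2  [2·signedArea(ECB) = -21 ∩ 2·signedArea(EDC) = 21/2]
   → E = (-2, 19/2)

E = (-2, 19/2)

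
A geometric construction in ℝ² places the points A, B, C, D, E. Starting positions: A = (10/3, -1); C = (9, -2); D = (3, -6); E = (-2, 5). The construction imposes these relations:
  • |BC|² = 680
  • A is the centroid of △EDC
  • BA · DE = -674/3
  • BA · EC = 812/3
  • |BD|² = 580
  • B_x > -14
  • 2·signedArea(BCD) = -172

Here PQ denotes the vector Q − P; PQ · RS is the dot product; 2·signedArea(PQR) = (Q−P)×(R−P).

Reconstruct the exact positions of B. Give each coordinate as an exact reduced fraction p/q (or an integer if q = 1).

B = (-13, 12)

1. B_x = -13  [BA · DE = -674/3 ∩ BA · EC = 812/3]
2. B_y = 12  [BA · DE = -674/3 ∩ BA · EC = 812/3]
   → B = (-13, 12)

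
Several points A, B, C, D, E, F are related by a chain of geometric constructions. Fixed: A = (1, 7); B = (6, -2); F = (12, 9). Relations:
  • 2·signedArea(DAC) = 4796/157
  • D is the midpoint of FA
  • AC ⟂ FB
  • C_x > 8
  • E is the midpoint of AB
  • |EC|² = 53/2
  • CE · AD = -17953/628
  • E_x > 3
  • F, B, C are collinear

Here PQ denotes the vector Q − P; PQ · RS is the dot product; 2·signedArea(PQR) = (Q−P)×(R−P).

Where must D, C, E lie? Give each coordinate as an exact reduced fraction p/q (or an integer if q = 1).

1. D_x = 13/2  [D is the midpoint of FA]
2. D_y = 8  [D is the midpoint of FA]
   → D = (13/2, 8)
3. C_x = 1356/157  [F, B, C are collinear ∩ AC ⟂ FB]
4. C_y = 445/157  [F, B, C are collinear ∩ AC ⟂ FB]
   → C = (1356/157, 445/157)
5. E_x = 7/2  [E is the midpoint of AB]
6. E_y = 5/2  [E is the midpoint of AB]
   → E = (7/2, 5/2)

C = (1356/157, 445/157)
D = (13/2, 8)
E = (7/2, 5/2)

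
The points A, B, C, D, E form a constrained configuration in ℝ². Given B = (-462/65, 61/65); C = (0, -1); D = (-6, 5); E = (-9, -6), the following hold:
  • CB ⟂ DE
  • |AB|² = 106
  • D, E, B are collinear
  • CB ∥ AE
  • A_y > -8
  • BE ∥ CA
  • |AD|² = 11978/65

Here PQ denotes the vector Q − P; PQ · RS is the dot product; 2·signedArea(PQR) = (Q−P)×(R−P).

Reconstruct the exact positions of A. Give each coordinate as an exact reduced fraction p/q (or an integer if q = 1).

A = (-123/65, -516/65)

1. A_x = -123/65  [CB ∥ AE ∩ BE ∥ CA]
2. A_y = -516/65  [CB ∥ AE ∩ BE ∥ CA]
   → A = (-123/65, -516/65)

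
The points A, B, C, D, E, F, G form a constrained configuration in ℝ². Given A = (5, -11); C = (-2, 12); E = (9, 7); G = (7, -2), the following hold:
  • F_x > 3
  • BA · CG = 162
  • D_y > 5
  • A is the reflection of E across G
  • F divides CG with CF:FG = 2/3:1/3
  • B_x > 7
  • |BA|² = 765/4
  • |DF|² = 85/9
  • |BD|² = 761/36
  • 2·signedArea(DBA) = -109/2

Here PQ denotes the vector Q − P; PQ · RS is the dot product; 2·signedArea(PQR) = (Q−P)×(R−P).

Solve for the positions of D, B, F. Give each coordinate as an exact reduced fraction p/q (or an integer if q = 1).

B = (8, 5/2)
D = (14/3, 17/3)
F = (4, 8/3)

1. B_x = 8  [line -9·x + 14·y + 37 = 0 ∩ |BA|² = 765/4]
2. B_y = 5/2  [line -9·x + 14·y + 37 = 0 ∩ |BA|² = 765/4]
   → B = (8, 5/2)
3. F_x = 4  [F divides CG with CF:FG = 2/3:1/3]
4. F_y = 8/3  [F divides CG with CF:FG = 2/3:1/3]
   → F = (4, 8/3)
5. D_x = 14/3  [line 27/2·x + -3·y + -46 = 0 ∩ |DF|² = 85/9]
6. D_y = 17/3  [line 27/2·x + -3·y + -46 = 0 ∩ |DF|² = 85/9]
   → D = (14/3, 17/3)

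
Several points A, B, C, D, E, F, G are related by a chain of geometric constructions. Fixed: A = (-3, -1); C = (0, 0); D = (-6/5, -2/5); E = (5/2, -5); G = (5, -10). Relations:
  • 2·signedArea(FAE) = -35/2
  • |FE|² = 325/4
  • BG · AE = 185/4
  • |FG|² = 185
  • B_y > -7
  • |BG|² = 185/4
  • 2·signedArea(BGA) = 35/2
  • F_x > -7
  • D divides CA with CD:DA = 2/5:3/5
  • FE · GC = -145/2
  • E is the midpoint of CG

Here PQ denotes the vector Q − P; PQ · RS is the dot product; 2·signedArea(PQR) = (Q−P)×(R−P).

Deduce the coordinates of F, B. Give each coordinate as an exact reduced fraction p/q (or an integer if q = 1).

B = (-1/2, -6)
F = (-6, -2)

1. F_x = -6  [2·signedArea(FAE) = -35/2 ∩ FE · GC = -145/2]
2. F_y = -2  [2·signedArea(FAE) = -35/2 ∩ FE · GC = -145/2]
   → F = (-6, -2)
3. B_x = -1/2  [2·signedArea(BGA) = 35/2 ∩ BG · AE = 185/4]
4. B_y = -6  [2·signedArea(BGA) = 35/2 ∩ BG · AE = 185/4]
   → B = (-1/2, -6)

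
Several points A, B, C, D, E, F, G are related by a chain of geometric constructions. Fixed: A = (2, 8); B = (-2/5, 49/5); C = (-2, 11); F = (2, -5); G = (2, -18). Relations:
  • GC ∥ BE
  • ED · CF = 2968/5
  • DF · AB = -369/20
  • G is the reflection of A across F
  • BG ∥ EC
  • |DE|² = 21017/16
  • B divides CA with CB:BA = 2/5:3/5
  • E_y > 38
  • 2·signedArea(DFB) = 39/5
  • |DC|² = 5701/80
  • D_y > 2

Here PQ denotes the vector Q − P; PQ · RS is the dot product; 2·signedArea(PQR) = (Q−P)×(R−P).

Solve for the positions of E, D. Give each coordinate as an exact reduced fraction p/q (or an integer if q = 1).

1. E_x = -22/5  [BG ∥ EC ∩ GC ∥ BE]
2. E_y = 194/5  [BG ∥ EC ∩ GC ∥ BE]
   → E = (-22/5, 194/5)
3. D_x = 1/5  [2·signedArea(DFB) = 39/5 ∩ ED · CF = 2968/5]
4. D_y = 57/20  [2·signedArea(DFB) = 39/5 ∩ ED · CF = 2968/5]
   → D = (1/5, 57/20)

D = (1/5, 57/20)
E = (-22/5, 194/5)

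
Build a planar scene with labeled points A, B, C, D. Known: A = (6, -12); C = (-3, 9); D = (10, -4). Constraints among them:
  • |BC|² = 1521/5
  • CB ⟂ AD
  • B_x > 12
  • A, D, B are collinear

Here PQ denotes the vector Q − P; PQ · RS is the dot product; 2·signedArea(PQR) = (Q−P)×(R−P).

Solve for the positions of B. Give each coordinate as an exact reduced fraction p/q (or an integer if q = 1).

1. B_x = 63/5  [A, D, B are collinear ∩ CB ⟂ AD]
2. B_y = 6/5  [A, D, B are collinear ∩ CB ⟂ AD]
   → B = (63/5, 6/5)

B = (63/5, 6/5)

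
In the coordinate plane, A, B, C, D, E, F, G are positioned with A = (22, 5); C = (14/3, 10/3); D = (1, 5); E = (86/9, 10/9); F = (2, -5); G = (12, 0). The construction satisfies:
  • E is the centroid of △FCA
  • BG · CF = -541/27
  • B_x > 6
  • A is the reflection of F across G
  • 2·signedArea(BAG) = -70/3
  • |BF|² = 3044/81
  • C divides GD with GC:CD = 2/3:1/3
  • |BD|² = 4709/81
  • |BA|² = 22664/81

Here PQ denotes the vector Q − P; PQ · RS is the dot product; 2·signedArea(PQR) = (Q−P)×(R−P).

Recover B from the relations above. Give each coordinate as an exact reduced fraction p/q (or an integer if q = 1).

B = (56/9, -5/9)

1. B_x = 56/9  [2·signedArea(BAG) = -70/3 ∩ BG · CF = -541/27]
2. B_y = -5/9  [2·signedArea(BAG) = -70/3 ∩ BG · CF = -541/27]
   → B = (56/9, -5/9)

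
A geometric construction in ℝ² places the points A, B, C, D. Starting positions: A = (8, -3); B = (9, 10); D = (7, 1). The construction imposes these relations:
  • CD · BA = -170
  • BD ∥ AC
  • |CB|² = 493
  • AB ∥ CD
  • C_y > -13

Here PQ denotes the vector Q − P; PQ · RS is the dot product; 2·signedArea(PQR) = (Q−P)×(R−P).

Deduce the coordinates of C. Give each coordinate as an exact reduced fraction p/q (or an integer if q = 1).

1. C_x = 6  [AB ∥ CD ∩ BD ∥ AC]
2. C_y = -12  [AB ∥ CD ∩ BD ∥ AC]
   → C = (6, -12)

C = (6, -12)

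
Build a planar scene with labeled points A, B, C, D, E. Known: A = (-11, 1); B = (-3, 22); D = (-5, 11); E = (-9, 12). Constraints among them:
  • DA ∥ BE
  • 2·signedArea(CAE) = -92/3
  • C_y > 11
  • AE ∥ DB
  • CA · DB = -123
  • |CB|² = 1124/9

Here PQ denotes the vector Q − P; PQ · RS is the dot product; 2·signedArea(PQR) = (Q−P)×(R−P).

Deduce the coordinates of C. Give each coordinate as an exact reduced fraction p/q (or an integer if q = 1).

1. C_x = -19/3  [CA · DB = -123 ∩ 2·signedArea(CAE) = -92/3]
2. C_y = 34/3  [CA · DB = -123 ∩ 2·signedArea(CAE) = -92/3]
   → C = (-19/3, 34/3)

C = (-19/3, 34/3)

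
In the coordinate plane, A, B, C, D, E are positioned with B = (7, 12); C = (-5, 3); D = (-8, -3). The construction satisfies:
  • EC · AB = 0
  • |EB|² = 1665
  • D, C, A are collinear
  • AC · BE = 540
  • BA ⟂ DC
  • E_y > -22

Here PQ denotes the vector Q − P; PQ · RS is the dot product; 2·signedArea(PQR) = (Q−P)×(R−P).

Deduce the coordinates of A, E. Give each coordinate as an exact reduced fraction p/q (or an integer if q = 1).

1. A_x = 1  [D, C, A are collinear ∩ BA ⟂ DC]
2. A_y = 15  [D, C, A are collinear ∩ BA ⟂ DC]
   → A = (1, 15)
3. E_x = -17  [EC · AB = 0 ∩ AC · BE = 540]
4. E_y = -21  [EC · AB = 0 ∩ AC · BE = 540]
   → E = (-17, -21)

A = (1, 15)
E = (-17, -21)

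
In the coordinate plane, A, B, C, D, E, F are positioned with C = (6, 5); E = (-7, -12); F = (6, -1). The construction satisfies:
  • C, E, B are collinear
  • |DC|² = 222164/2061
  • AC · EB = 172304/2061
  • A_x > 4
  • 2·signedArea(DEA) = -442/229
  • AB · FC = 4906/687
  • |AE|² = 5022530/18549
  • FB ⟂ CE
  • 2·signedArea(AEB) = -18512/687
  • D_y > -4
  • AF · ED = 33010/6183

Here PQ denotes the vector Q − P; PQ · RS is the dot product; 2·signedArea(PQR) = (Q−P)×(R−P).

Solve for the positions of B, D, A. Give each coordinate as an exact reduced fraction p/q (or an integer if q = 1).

1. B_x = 711/229  [C, E, B are collinear ∩ FB ⟂ CE]
2. B_y = 278/229  [C, E, B are collinear ∩ FB ⟂ CE]
   → B = (711/229, 278/229)
3. A_x = 8726/2061  [AB · FC = 4906/687 ∩ AC · EB = 172304/2061]
4. A_y = 49/2061  [AB · FC = 4906/687 ∩ AC · EB = 172304/2061]
   → A = (8726/2061, 49/2061)
5. D_x = 482/687  [2·signedArea(DEA) = -442/229 ∩ AF · ED = 33010/6183]
6. D_y = -2699/687  [2·signedArea(DEA) = -442/229 ∩ AF · ED = 33010/6183]
   → D = (482/687, -2699/687)

A = (8726/2061, 49/2061)
B = (711/229, 278/229)
D = (482/687, -2699/687)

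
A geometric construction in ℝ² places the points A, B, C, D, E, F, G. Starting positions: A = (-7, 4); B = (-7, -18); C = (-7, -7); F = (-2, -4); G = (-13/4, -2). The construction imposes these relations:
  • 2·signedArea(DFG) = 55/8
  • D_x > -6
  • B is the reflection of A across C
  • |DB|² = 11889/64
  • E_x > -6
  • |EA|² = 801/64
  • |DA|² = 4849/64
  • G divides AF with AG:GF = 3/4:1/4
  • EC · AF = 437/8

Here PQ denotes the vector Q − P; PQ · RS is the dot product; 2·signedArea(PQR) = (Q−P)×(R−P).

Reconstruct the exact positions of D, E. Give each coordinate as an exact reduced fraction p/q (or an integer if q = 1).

1. D_x = -41/8  [line -2·x + -5/4·y + -127/8 = 0 ∩ |DA|² = 4849/64]
2. D_y = -9/2  [line -2·x + -5/4·y + -127/8 = 0 ∩ |DA|² = 4849/64]
   → D = (-41/8, -9/2)
3. E_x = -41/8  [line -5·x + 8·y + -269/8 = 0 ∩ |EA|² = 801/64]
4. E_y = 1  [line -5·x + 8·y + -269/8 = 0 ∩ |EA|² = 801/64]
   → E = (-41/8, 1)

D = (-41/8, -9/2)
E = (-41/8, 1)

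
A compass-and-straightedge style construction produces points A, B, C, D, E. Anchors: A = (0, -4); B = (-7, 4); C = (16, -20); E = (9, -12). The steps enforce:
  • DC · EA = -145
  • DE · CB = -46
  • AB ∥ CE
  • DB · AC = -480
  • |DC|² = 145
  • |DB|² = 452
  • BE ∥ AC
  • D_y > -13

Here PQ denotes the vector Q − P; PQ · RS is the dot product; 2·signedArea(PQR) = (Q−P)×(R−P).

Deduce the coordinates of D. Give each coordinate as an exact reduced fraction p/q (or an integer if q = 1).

1. D_x = 7  [DE · CB = -46 ∩ DC · EA = -145]
2. D_y = -12  [DE · CB = -46 ∩ DC · EA = -145]
   → D = (7, -12)

D = (7, -12)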